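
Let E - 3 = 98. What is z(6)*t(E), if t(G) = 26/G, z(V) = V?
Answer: 156/101 ≈ 1.5446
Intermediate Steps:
E = 101 (E = 3 + 98 = 101)
z(6)*t(E) = 6*(26/101) = 156/101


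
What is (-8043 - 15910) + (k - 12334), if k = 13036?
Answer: -23251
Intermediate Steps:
(-8043 - 15910) + (k - 12334) = (-8043 - 15910) + (13036 - 12334) = -23953 + 702 = -23251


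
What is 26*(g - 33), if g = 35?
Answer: 52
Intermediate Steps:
26*(g - 33) = 26*(35 - 33) = 26*2 = 52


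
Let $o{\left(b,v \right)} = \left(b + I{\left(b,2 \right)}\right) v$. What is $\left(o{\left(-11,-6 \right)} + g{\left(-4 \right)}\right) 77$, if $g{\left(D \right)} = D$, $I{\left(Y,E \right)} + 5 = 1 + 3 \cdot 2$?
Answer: $3850$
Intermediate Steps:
$I{\left(Y,E \right)} = 2$ ($I{\left(Y,E \right)} = -5 + \left(1 + 3 \cdot 2\right) = -5 + \left(1 + 6\right) = -5 + 7 = 2$)
$o{\left(b,v \right)} = v \left(2 + b\right)$ ($o{\left(b,v \right)} = \left(b + 2\right) v = \left(2 + b\right) v = v \left(2 + b\right)$)
$\left(o{\left(-11,-6 \right)} + g{\left(-4 \right)}\right) 77 = \left(- 6 \left(2 - 11\right) - 4\right) 77 = \left(\left(-6\right) \left(-9\right) - 4\right) 77 = \left(54 - 4\right) 77 = 50 \cdot 77 = 3850$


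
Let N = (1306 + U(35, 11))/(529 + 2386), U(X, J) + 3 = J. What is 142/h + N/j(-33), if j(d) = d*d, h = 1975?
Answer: 10074776/139322425 ≈ 0.072313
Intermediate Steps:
U(X, J) = -3 + J
j(d) = d²
N = 1314/2915 (N = (1306 + (-3 + 11))/(529 + 2386) = (1306 + 8)/2915 = 1314*(1/2915) = 1314/2915 ≈ 0.45077)
142/h + N/j(-33) = 142/1975 + 1314/(2915*((-33)²)) = 142*(1/1975) + (1314/2915)/1089 = 142/1975 + (1314/2915)*(1/1089) = 142/1975 + 146/352715 = 10074776/139322425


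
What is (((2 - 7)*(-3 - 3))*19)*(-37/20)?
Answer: -2109/2 ≈ -1054.5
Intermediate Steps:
(((2 - 7)*(-3 - 3))*19)*(-37/20) = (-5*(-6)*19)*(-37*1/20) = (30*19)*(-37/20) = 570*(-37/20) = -2109/2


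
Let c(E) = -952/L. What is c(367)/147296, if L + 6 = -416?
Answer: 119/7769864 ≈ 1.5316e-5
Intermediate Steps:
L = -422 (L = -6 - 416 = -422)
c(E) = 476/211 (c(E) = -952/(-422) = -952*(-1/422) = 476/211)
c(367)/147296 = (476/211)/147296 = (476/211)*(1/147296) = 119/7769864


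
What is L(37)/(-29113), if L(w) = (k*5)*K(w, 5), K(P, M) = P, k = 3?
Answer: -555/29113 ≈ -0.019064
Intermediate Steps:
L(w) = 15*w (L(w) = (3*5)*w = 15*w)
L(37)/(-29113) = (15*37)/(-29113) = 555*(-1/29113) = -555/29113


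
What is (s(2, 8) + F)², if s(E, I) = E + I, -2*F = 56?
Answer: 324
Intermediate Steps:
F = -28 (F = -½*56 = -28)
(s(2, 8) + F)² = ((2 + 8) - 28)² = (10 - 28)² = (-18)² = 324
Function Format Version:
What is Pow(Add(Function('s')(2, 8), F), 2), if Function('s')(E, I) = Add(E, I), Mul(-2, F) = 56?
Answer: 324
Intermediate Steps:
F = -28 (F = Mul(Rational(-1, 2), 56) = -28)
Pow(Add(Function('s')(2, 8), F), 2) = Pow(Add(Add(2, 8), -28), 2) = Pow(Add(10, -28), 2) = Pow(-18, 2) = 324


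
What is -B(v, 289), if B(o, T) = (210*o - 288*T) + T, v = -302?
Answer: 146363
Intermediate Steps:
B(o, T) = -287*T + 210*o (B(o, T) = (-288*T + 210*o) + T = -287*T + 210*o)
-B(v, 289) = -(-287*289 + 210*(-302)) = -(-82943 - 63420) = -1*(-146363) = 146363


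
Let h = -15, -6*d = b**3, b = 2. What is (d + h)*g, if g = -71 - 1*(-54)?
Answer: 833/3 ≈ 277.67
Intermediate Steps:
g = -17 (g = -71 + 54 = -17)
d = -4/3 (d = -1/6*2**3 = -1/6*8 = -4/3 ≈ -1.3333)
(d + h)*g = (-4/3 - 15)*(-17) = -49/3*(-17) = 833/3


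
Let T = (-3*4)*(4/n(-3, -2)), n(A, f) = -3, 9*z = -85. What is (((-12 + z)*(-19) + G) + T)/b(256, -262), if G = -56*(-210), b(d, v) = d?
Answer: 109651/2304 ≈ 47.592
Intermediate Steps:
z = -85/9 (z = (⅑)*(-85) = -85/9 ≈ -9.4444)
G = 11760
T = 16 (T = (-3*4)*(4/(-3)) = -48*(-1)/3 = -12*(-4/3) = 16)
(((-12 + z)*(-19) + G) + T)/b(256, -262) = (((-12 - 85/9)*(-19) + 11760) + 16)/256 = ((-193/9*(-19) + 11760) + 16)*(1/256) = ((3667/9 + 11760) + 16)*(1/256) = (109507/9 + 16)*(1/256) = (109651/9)*(1/256) = 109651/2304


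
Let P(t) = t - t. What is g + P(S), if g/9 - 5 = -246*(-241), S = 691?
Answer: 533619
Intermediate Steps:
P(t) = 0
g = 533619 (g = 45 + 9*(-246*(-241)) = 45 + 9*59286 = 45 + 533574 = 533619)
g + P(S) = 533619 + 0 = 533619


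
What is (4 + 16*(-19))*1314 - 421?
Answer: -394621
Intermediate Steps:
(4 + 16*(-19))*1314 - 421 = (4 - 304)*1314 - 421 = -300*1314 - 421 = -394200 - 421 = -394621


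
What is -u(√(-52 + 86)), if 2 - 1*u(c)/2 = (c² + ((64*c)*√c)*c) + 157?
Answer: 378 + 4352*34^(¼) ≈ 10887.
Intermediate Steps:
u(c) = -310 - 128*c^(5/2) - 2*c² (u(c) = 4 - 2*((c² + ((64*c)*√c)*c) + 157) = 4 - 2*((c² + (64*c^(3/2))*c) + 157) = 4 - 2*((c² + 64*c^(5/2)) + 157) = 4 - 2*(157 + c² + 64*c^(5/2)) = 4 + (-314 - 128*c^(5/2) - 2*c²) = -310 - 128*c^(5/2) - 2*c²)
-u(√(-52 + 86)) = -(-310 - 128*(-52 + 86)^(5/4) - 2*(√(-52 + 86))²) = -(-310 - 128*34*34^(¼) - 2*(√34)²) = -(-310 - 4352*34^(¼) - 2*34) = -(-310 - 4352*34^(¼) - 68) = -(-378 - 4352*34^(¼)) = 378 + 4352*34^(¼)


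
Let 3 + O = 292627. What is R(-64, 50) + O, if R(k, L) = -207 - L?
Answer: 292367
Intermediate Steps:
O = 292624 (O = -3 + 292627 = 292624)
R(-64, 50) + O = (-207 - 1*50) + 292624 = (-207 - 50) + 292624 = -257 + 292624 = 292367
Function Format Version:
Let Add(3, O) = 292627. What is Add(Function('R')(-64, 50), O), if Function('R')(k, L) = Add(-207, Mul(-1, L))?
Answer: 292367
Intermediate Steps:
O = 292624 (O = Add(-3, 292627) = 292624)
Add(Function('R')(-64, 50), O) = Add(Add(-207, Mul(-1, 50)), 292624) = Add(Add(-207, -50), 292624) = Add(-257, 292624) = 292367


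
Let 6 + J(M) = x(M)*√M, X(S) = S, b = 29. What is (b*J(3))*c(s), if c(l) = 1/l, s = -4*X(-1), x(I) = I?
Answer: -87/2 + 87*√3/4 ≈ -5.8279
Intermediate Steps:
J(M) = -6 + M^(3/2) (J(M) = -6 + M*√M = -6 + M^(3/2))
s = 4 (s = -4*(-1) = 4)
c(l) = 1/l
(b*J(3))*c(s) = (29*(-6 + 3^(3/2)))/4 = (29*(-6 + 3*√3))*(¼) = (-174 + 87*√3)*(¼) = -87/2 + 87*√3/4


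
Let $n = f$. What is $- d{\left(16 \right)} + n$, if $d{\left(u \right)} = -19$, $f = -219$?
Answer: $-200$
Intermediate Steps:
$n = -219$
$- d{\left(16 \right)} + n = \left(-1\right) \left(-19\right) - 219 = 19 - 219 = -200$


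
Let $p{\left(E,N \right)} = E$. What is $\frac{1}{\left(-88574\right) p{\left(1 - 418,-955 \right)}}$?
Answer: $\frac{1}{36935358} \approx 2.7074 \cdot 10^{-8}$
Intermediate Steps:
$\frac{1}{\left(-88574\right) p{\left(1 - 418,-955 \right)}} = \frac{1}{\left(-88574\right) \left(1 - 418\right)} = - \frac{1}{88574 \left(1 - 418\right)} = - \frac{1}{88574 \left(-417\right)} = \left(- \frac{1}{88574}\right) \left(- \frac{1}{417}\right) = \frac{1}{36935358}$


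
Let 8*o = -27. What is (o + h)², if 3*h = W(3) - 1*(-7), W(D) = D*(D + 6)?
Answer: 36481/576 ≈ 63.335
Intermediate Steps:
W(D) = D*(6 + D)
o = -27/8 (o = (⅛)*(-27) = -27/8 ≈ -3.3750)
h = 34/3 (h = (3*(6 + 3) - 1*(-7))/3 = (3*9 + 7)/3 = (27 + 7)/3 = (⅓)*34 = 34/3 ≈ 11.333)
(o + h)² = (-27/8 + 34/3)² = (191/24)² = 36481/576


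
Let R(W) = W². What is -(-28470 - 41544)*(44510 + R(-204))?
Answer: 6030025764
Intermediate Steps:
-(-28470 - 41544)*(44510 + R(-204)) = -(-28470 - 41544)*(44510 + (-204)²) = -(-70014)*(44510 + 41616) = -(-70014)*86126 = -1*(-6030025764) = 6030025764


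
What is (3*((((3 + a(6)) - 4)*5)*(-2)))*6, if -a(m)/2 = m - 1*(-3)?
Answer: 3420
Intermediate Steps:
a(m) = -6 - 2*m (a(m) = -2*(m - 1*(-3)) = -2*(m + 3) = -2*(3 + m) = -6 - 2*m)
(3*((((3 + a(6)) - 4)*5)*(-2)))*6 = (3*((((3 + (-6 - 2*6)) - 4)*5)*(-2)))*6 = (3*((((3 + (-6 - 12)) - 4)*5)*(-2)))*6 = (3*((((3 - 18) - 4)*5)*(-2)))*6 = (3*(((-15 - 4)*5)*(-2)))*6 = (3*(-19*5*(-2)))*6 = (3*(-95*(-2)))*6 = (3*190)*6 = 570*6 = 3420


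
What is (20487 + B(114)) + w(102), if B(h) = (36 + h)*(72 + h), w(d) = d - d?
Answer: 48387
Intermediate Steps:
w(d) = 0
(20487 + B(114)) + w(102) = (20487 + (2592 + 114**2 + 108*114)) + 0 = (20487 + (2592 + 12996 + 12312)) + 0 = (20487 + 27900) + 0 = 48387 + 0 = 48387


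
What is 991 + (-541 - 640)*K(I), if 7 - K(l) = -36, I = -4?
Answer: -49792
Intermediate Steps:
K(l) = 43 (K(l) = 7 - 1*(-36) = 7 + 36 = 43)
991 + (-541 - 640)*K(I) = 991 + (-541 - 640)*43 = 991 - 1181*43 = 991 - 50783 = -49792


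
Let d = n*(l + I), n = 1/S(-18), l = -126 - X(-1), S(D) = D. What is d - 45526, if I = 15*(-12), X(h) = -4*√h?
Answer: -45509 - 2*I/9 ≈ -45509.0 - 0.22222*I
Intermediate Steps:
I = -180
l = -126 + 4*I (l = -126 - (-4)*√(-1) = -126 - (-4)*I = -126 + 4*I ≈ -126.0 + 4.0*I)
n = -1/18 (n = 1/(-18) = -1/18 ≈ -0.055556)
d = 17 - 2*I/9 (d = -((-126 + 4*I) - 180)/18 = -(-306 + 4*I)/18 = 17 - 2*I/9 ≈ 17.0 - 0.22222*I)
d - 45526 = (17 - 2*I/9) - 45526 = -45509 - 2*I/9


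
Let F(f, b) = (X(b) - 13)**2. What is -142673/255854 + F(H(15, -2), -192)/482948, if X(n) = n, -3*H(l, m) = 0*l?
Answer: -29075687827/61782088796 ≈ -0.47062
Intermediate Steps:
H(l, m) = 0 (H(l, m) = -0*l = -1/3*0 = 0)
F(f, b) = (-13 + b)**2 (F(f, b) = (b - 13)**2 = (-13 + b)**2)
-142673/255854 + F(H(15, -2), -192)/482948 = -142673/255854 + (-13 - 192)**2/482948 = -142673*1/255854 + (-205)**2*(1/482948) = -142673/255854 + 42025*(1/482948) = -142673/255854 + 42025/482948 = -29075687827/61782088796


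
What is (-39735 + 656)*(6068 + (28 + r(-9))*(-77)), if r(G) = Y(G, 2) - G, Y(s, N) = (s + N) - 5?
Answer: -161904297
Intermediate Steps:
Y(s, N) = -5 + N + s (Y(s, N) = (N + s) - 5 = -5 + N + s)
r(G) = -3 (r(G) = (-5 + 2 + G) - G = (-3 + G) - G = -3)
(-39735 + 656)*(6068 + (28 + r(-9))*(-77)) = (-39735 + 656)*(6068 + (28 - 3)*(-77)) = -39079*(6068 + 25*(-77)) = -39079*(6068 - 1925) = -39079*4143 = -161904297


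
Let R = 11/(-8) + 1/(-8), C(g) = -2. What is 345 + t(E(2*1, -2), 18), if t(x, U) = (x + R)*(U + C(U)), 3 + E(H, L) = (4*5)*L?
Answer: -367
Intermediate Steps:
R = -3/2 (R = 11*(-⅛) + 1*(-⅛) = -11/8 - ⅛ = -3/2 ≈ -1.5000)
E(H, L) = -3 + 20*L (E(H, L) = -3 + (4*5)*L = -3 + 20*L)
t(x, U) = (-2 + U)*(-3/2 + x) (t(x, U) = (x - 3/2)*(U - 2) = (-3/2 + x)*(-2 + U) = (-2 + U)*(-3/2 + x))
345 + t(E(2*1, -2), 18) = 345 + (3 - 2*(-3 + 20*(-2)) - 3/2*18 + 18*(-3 + 20*(-2))) = 345 + (3 - 2*(-3 - 40) - 27 + 18*(-3 - 40)) = 345 + (3 - 2*(-43) - 27 + 18*(-43)) = 345 + (3 + 86 - 27 - 774) = 345 - 712 = -367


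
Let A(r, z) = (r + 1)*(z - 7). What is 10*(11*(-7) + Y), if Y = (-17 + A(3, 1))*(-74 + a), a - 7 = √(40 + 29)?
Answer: 26700 - 410*√69 ≈ 23294.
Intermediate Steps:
A(r, z) = (1 + r)*(-7 + z)
a = 7 + √69 (a = 7 + √(40 + 29) = 7 + √69 ≈ 15.307)
Y = 2747 - 41*√69 (Y = (-17 + (-7 + 1 - 7*3 + 3*1))*(-74 + (7 + √69)) = (-17 + (-7 + 1 - 21 + 3))*(-67 + √69) = (-17 - 24)*(-67 + √69) = -41*(-67 + √69) = 2747 - 41*√69 ≈ 2406.4)
10*(11*(-7) + Y) = 10*(11*(-7) + (2747 - 41*√69)) = 10*(-77 + (2747 - 41*√69)) = 10*(2670 - 41*√69) = 26700 - 410*√69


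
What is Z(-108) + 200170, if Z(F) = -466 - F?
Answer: 199812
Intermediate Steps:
Z(-108) + 200170 = (-466 - 1*(-108)) + 200170 = (-466 + 108) + 200170 = -358 + 200170 = 199812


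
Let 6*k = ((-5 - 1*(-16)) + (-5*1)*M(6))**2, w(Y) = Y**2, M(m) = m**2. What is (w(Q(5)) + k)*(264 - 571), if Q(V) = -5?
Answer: -8814277/6 ≈ -1.4690e+6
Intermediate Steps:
k = 28561/6 (k = ((-5 - 1*(-16)) - 5*1*6**2)**2/6 = ((-5 + 16) - 5*36)**2/6 = (11 - 180)**2/6 = (1/6)*(-169)**2 = (1/6)*28561 = 28561/6 ≈ 4760.2)
(w(Q(5)) + k)*(264 - 571) = ((-5)**2 + 28561/6)*(264 - 571) = (25 + 28561/6)*(-307) = (28711/6)*(-307) = -8814277/6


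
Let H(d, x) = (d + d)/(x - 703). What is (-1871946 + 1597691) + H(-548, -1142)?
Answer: -505999379/1845 ≈ -2.7425e+5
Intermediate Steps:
H(d, x) = 2*d/(-703 + x) (H(d, x) = (2*d)/(-703 + x) = 2*d/(-703 + x))
(-1871946 + 1597691) + H(-548, -1142) = (-1871946 + 1597691) + 2*(-548)/(-703 - 1142) = -274255 + 2*(-548)/(-1845) = -274255 + 2*(-548)*(-1/1845) = -274255 + 1096/1845 = -505999379/1845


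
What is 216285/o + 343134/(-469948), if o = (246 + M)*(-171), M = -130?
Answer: -9037425767/776824044 ≈ -11.634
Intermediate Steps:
o = -19836 (o = (246 - 130)*(-171) = 116*(-171) = -19836)
216285/o + 343134/(-469948) = 216285/(-19836) + 343134/(-469948) = 216285*(-1/19836) + 343134*(-1/469948) = -72095/6612 - 171567/234974 = -9037425767/776824044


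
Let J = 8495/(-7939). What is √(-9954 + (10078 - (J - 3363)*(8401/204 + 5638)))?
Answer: 5*√433498591328466/23817 ≈ 4371.0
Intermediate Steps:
J = -8495/7939 (J = 8495*(-1/7939) = -8495/7939 ≈ -1.0700)
√(-9954 + (10078 - (J - 3363)*(8401/204 + 5638))) = √(-9954 + (10078 - (-8495/7939 - 3363)*(8401/204 + 5638))) = √(-9954 + (10078 - (-26707352)*(8401*(1/204) + 5638)/7939)) = √(-9954 + (10078 - (-26707352)*(8401/204 + 5638)/7939)) = √(-9954 + (10078 - (-26707352)*1158553/(7939*204))) = √(-9954 + (10078 - 1*(-7735470695414/404889))) = √(-9954 + (10078 + 7735470695414/404889)) = √(-9954 + 7739551166756/404889) = √(7735520901650/404889) = 5*√433498591328466/23817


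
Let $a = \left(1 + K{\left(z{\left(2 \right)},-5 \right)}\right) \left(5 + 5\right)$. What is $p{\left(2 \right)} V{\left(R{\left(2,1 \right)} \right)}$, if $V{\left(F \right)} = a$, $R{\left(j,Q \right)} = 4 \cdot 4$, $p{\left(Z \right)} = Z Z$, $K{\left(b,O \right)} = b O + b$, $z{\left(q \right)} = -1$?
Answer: $200$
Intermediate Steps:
$K{\left(b,O \right)} = b + O b$ ($K{\left(b,O \right)} = O b + b = b + O b$)
$a = 50$ ($a = \left(1 - \left(1 - 5\right)\right) \left(5 + 5\right) = \left(1 - -4\right) 10 = \left(1 + 4\right) 10 = 5 \cdot 10 = 50$)
$p{\left(Z \right)} = Z^{2}$
$R{\left(j,Q \right)} = 16$
$V{\left(F \right)} = 50$
$p{\left(2 \right)} V{\left(R{\left(2,1 \right)} \right)} = 2^{2} \cdot 50 = 4 \cdot 50 = 200$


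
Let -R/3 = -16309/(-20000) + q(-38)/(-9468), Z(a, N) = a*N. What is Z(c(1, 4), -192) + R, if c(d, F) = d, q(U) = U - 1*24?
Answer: -3068673403/15780000 ≈ -194.47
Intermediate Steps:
q(U) = -24 + U (q(U) = U - 24 = -24 + U)
Z(a, N) = N*a
R = -38913403/15780000 (R = -3*(-16309/(-20000) + (-24 - 38)/(-9468)) = -3*(-16309*(-1/20000) - 62*(-1/9468)) = -3*(16309/20000 + 31/4734) = -3*38913403/47340000 = -38913403/15780000 ≈ -2.4660)
Z(c(1, 4), -192) + R = -192*1 - 38913403/15780000 = -192 - 38913403/15780000 = -3068673403/15780000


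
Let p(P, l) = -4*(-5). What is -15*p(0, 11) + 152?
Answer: -148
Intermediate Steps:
p(P, l) = 20
-15*p(0, 11) + 152 = -15*20 + 152 = -300 + 152 = -148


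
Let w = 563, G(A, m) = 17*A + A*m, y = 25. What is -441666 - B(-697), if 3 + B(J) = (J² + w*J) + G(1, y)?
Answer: -535103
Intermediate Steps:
B(J) = 39 + J² + 563*J (B(J) = -3 + ((J² + 563*J) + 1*(17 + 25)) = -3 + ((J² + 563*J) + 1*42) = -3 + ((J² + 563*J) + 42) = -3 + (42 + J² + 563*J) = 39 + J² + 563*J)
-441666 - B(-697) = -441666 - (39 + (-697)² + 563*(-697)) = -441666 - (39 + 485809 - 392411) = -441666 - 1*93437 = -441666 - 93437 = -535103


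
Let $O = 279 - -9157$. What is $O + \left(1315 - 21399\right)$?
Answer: $-10648$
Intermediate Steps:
$O = 9436$ ($O = 279 + 9157 = 9436$)
$O + \left(1315 - 21399\right) = 9436 + \left(1315 - 21399\right) = 9436 - 20084 = -10648$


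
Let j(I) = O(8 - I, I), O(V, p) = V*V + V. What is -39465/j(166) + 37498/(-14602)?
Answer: -753221659/181108606 ≈ -4.1590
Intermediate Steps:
O(V, p) = V + V² (O(V, p) = V² + V = V + V²)
j(I) = (8 - I)*(9 - I) (j(I) = (8 - I)*(1 + (8 - I)) = (8 - I)*(9 - I))
-39465/j(166) + 37498/(-14602) = -39465*1/((-9 + 166)*(-8 + 166)) + 37498/(-14602) = -39465/(157*158) + 37498*(-1/14602) = -39465/24806 - 18749/7301 = -753221659/181108606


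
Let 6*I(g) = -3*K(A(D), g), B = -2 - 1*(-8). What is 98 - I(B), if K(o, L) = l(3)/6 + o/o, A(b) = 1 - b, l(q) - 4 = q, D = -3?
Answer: 1189/12 ≈ 99.083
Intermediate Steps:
l(q) = 4 + q
B = 6 (B = -2 + 8 = 6)
K(o, L) = 13/6 (K(o, L) = (4 + 3)/6 + o/o = 7*(1/6) + 1 = 7/6 + 1 = 13/6)
I(g) = -13/12 (I(g) = (-3*13/6)/6 = (1/6)*(-13/2) = -13/12)
98 - I(B) = 98 - 1*(-13/12) = 98 + 13/12 = 1189/12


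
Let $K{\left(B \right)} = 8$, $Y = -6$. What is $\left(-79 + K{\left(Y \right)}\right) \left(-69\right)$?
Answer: $4899$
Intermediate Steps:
$\left(-79 + K{\left(Y \right)}\right) \left(-69\right) = \left(-79 + 8\right) \left(-69\right) = \left(-71\right) \left(-69\right) = 4899$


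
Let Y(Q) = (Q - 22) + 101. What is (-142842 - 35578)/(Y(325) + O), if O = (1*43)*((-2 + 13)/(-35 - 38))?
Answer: -13024660/29019 ≈ -448.83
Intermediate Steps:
Y(Q) = 79 + Q (Y(Q) = (-22 + Q) + 101 = 79 + Q)
O = -473/73 (O = 43*(11/(-73)) = 43*(11*(-1/73)) = 43*(-11/73) = -473/73 ≈ -6.4795)
(-142842 - 35578)/(Y(325) + O) = (-142842 - 35578)/((79 + 325) - 473/73) = -178420/(404 - 473/73) = -178420/29019/73 = -178420*73/29019 = -13024660/29019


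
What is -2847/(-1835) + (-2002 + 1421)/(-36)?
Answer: 1168627/66060 ≈ 17.690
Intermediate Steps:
-2847/(-1835) + (-2002 + 1421)/(-36) = -2847*(-1/1835) - 581*(-1/36) = 2847/1835 + 581/36 = 1168627/66060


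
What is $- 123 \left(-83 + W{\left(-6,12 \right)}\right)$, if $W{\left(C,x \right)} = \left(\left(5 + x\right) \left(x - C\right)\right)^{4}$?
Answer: $-1078427150799$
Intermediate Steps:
$W{\left(C,x \right)} = \left(5 + x\right)^{4} \left(x - C\right)^{4}$
$- 123 \left(-83 + W{\left(-6,12 \right)}\right) = - 123 \left(-83 + \left(5 + 12\right)^{4} \left(-6 - 12\right)^{4}\right) = - 123 \left(-83 + 17^{4} \left(-6 - 12\right)^{4}\right) = - 123 \left(-83 + 83521 \left(-18\right)^{4}\right) = - 123 \left(-83 + 83521 \cdot 104976\right) = - 123 \left(-83 + 8767700496\right) = \left(-123\right) 8767700413 = -1078427150799$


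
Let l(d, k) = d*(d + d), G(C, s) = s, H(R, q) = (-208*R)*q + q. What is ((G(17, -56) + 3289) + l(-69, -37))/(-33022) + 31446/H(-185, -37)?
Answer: -6399646849/15672208178 ≈ -0.40834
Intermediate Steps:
H(R, q) = q - 208*R*q (H(R, q) = -208*R*q + q = q - 208*R*q)
l(d, k) = 2*d**2 (l(d, k) = d*(2*d) = 2*d**2)
((G(17, -56) + 3289) + l(-69, -37))/(-33022) + 31446/H(-185, -37) = ((-56 + 3289) + 2*(-69)**2)/(-33022) + 31446/((-37*(1 - 208*(-185)))) = (3233 + 2*4761)*(-1/33022) + 31446/((-37*(1 + 38480))) = (3233 + 9522)*(-1/33022) + 31446/((-37*38481)) = 12755*(-1/33022) + 31446/(-1423797) = -12755/33022 + 31446*(-1/1423797) = -12755/33022 - 10482/474599 = -6399646849/15672208178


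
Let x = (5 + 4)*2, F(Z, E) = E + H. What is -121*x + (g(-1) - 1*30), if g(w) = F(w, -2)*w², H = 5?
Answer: -2205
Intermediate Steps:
F(Z, E) = 5 + E (F(Z, E) = E + 5 = 5 + E)
x = 18 (x = 9*2 = 18)
g(w) = 3*w² (g(w) = (5 - 2)*w² = 3*w²)
-121*x + (g(-1) - 1*30) = -121*18 + (3*(-1)² - 1*30) = -2178 + (3*1 - 30) = -2178 + (3 - 30) = -2178 - 27 = -2205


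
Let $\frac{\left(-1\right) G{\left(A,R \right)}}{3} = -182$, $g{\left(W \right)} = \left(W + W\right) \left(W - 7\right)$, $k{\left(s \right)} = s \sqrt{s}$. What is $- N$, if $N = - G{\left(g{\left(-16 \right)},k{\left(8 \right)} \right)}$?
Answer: $546$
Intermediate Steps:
$k{\left(s \right)} = s^{\frac{3}{2}}$
$g{\left(W \right)} = 2 W \left(-7 + W\right)$
$G{\left(A,R \right)} = 546$ ($G{\left(A,R \right)} = \left(-3\right) \left(-182\right) = 546$)
$N = -546$ ($N = \left(-1\right) 546 = -546$)
$- N = \left(-1\right) \left(-546\right) = 546$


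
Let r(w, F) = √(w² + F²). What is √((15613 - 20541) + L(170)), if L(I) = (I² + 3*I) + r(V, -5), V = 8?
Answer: √(24482 + √89) ≈ 156.50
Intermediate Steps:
r(w, F) = √(F² + w²)
L(I) = √89 + I² + 3*I (L(I) = (I² + 3*I) + √((-5)² + 8²) = (I² + 3*I) + √(25 + 64) = (I² + 3*I) + √89 = √89 + I² + 3*I)
√((15613 - 20541) + L(170)) = √((15613 - 20541) + (√89 + 170² + 3*170)) = √(-4928 + (√89 + 28900 + 510)) = √(-4928 + (29410 + √89)) = √(24482 + √89)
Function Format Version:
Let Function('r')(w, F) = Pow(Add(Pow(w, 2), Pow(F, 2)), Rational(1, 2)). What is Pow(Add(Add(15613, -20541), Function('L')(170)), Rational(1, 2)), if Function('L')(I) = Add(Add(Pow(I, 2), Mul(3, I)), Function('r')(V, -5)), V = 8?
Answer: Pow(Add(24482, Pow(89, Rational(1, 2))), Rational(1, 2)) ≈ 156.50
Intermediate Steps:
Function('r')(w, F) = Pow(Add(Pow(F, 2), Pow(w, 2)), Rational(1, 2))
Function('L')(I) = Add(Pow(89, Rational(1, 2)), Pow(I, 2), Mul(3, I)) (Function('L')(I) = Add(Add(Pow(I, 2), Mul(3, I)), Pow(Add(Pow(-5, 2), Pow(8, 2)), Rational(1, 2))) = Add(Add(Pow(I, 2), Mul(3, I)), Pow(Add(25, 64), Rational(1, 2))) = Add(Add(Pow(I, 2), Mul(3, I)), Pow(89, Rational(1, 2))) = Add(Pow(89, Rational(1, 2)), Pow(I, 2), Mul(3, I)))
Pow(Add(Add(15613, -20541), Function('L')(170)), Rational(1, 2)) = Pow(Add(Add(15613, -20541), Add(Pow(89, Rational(1, 2)), Pow(170, 2), Mul(3, 170))), Rational(1, 2)) = Pow(Add(-4928, Add(Pow(89, Rational(1, 2)), 28900, 510)), Rational(1, 2)) = Pow(Add(-4928, Add(29410, Pow(89, Rational(1, 2)))), Rational(1, 2)) = Pow(Add(24482, Pow(89, Rational(1, 2))), Rational(1, 2))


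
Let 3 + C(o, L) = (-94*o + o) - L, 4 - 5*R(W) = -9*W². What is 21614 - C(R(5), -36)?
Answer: 129202/5 ≈ 25840.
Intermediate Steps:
R(W) = ⅘ + 9*W²/5 (R(W) = ⅘ - (-9)*W²/5 = ⅘ + 9*W²/5)
C(o, L) = -3 - L - 93*o (C(o, L) = -3 + ((-94*o + o) - L) = -3 + (-93*o - L) = -3 + (-L - 93*o) = -3 - L - 93*o)
21614 - C(R(5), -36) = 21614 - (-3 - 1*(-36) - 93*(⅘ + (9/5)*5²)) = 21614 - (-3 + 36 - 93*(⅘ + (9/5)*25)) = 21614 - (-3 + 36 - 93*(⅘ + 45)) = 21614 - (-3 + 36 - 93*229/5) = 21614 - (-3 + 36 - 21297/5) = 21614 - 1*(-21132/5) = 21614 + 21132/5 = 129202/5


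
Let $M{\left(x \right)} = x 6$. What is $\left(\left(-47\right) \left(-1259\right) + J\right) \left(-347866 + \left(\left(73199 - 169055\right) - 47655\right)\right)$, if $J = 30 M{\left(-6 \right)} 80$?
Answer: $13378721579$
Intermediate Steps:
$M{\left(x \right)} = 6 x$
$J = -86400$ ($J = 30 \cdot 6 \left(-6\right) 80 = 30 \left(-36\right) 80 = \left(-1080\right) 80 = -86400$)
$\left(\left(-47\right) \left(-1259\right) + J\right) \left(-347866 + \left(\left(73199 - 169055\right) - 47655\right)\right) = \left(\left(-47\right) \left(-1259\right) - 86400\right) \left(-347866 + \left(\left(73199 - 169055\right) - 47655\right)\right) = \left(59173 - 86400\right) \left(-347866 - 143511\right) = - 27227 \left(-347866 - 143511\right) = \left(-27227\right) \left(-491377\right) = 13378721579$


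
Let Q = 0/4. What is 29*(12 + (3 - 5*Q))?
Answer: 435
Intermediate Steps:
Q = 0 (Q = 0*(¼) = 0)
29*(12 + (3 - 5*Q)) = 29*(12 + (3 - 5*0)) = 29*(12 + (3 + 0)) = 29*(12 + 3) = 29*15 = 435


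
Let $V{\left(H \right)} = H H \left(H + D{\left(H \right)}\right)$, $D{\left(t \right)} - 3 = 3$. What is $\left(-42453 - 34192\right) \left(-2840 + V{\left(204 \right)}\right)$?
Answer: $-669610575400$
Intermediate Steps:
$D{\left(t \right)} = 6$ ($D{\left(t \right)} = 3 + 3 = 6$)
$V{\left(H \right)} = H^{2} \left(6 + H\right)$ ($V{\left(H \right)} = H H \left(H + 6\right) = H^{2} \left(6 + H\right)$)
$\left(-42453 - 34192\right) \left(-2840 + V{\left(204 \right)}\right) = \left(-42453 - 34192\right) \left(-2840 + 204^{2} \left(6 + 204\right)\right) = - 76645 \left(-2840 + 41616 \cdot 210\right) = - 76645 \left(-2840 + 8739360\right) = \left(-76645\right) 8736520 = -669610575400$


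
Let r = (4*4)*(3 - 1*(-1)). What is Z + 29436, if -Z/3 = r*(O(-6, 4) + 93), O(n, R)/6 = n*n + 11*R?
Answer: -80580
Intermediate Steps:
O(n, R) = 6*n**2 + 66*R (O(n, R) = 6*(n*n + 11*R) = 6*(n**2 + 11*R) = 6*n**2 + 66*R)
r = 64 (r = 16*(3 + 1) = 16*4 = 64)
Z = -110016 (Z = -192*((6*(-6)**2 + 66*4) + 93) = -192*((6*36 + 264) + 93) = -192*((216 + 264) + 93) = -192*(480 + 93) = -192*573 = -3*36672 = -110016)
Z + 29436 = -110016 + 29436 = -80580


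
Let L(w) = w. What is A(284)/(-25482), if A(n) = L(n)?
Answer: -142/12741 ≈ -0.011145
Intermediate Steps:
A(n) = n
A(284)/(-25482) = 284/(-25482) = 284*(-1/25482) = -142/12741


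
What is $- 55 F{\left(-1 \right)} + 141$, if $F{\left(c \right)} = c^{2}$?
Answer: $86$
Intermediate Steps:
$- 55 F{\left(-1 \right)} + 141 = - 55 \left(-1\right)^{2} + 141 = \left(-55\right) 1 + 141 = -55 + 141 = 86$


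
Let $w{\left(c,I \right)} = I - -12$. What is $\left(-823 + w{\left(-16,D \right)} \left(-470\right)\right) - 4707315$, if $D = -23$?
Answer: $-4702968$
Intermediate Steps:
$w{\left(c,I \right)} = 12 + I$ ($w{\left(c,I \right)} = I + 12 = 12 + I$)
$\left(-823 + w{\left(-16,D \right)} \left(-470\right)\right) - 4707315 = \left(-823 + \left(12 - 23\right) \left(-470\right)\right) - 4707315 = \left(-823 - -5170\right) - 4707315 = \left(-823 + 5170\right) - 4707315 = 4347 - 4707315 = -4702968$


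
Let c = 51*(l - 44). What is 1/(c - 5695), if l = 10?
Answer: -1/7429 ≈ -0.00013461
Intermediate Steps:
c = -1734 (c = 51*(10 - 44) = 51*(-34) = -1734)
1/(c - 5695) = 1/(-1734 - 5695) = 1/(-7429) = -1/7429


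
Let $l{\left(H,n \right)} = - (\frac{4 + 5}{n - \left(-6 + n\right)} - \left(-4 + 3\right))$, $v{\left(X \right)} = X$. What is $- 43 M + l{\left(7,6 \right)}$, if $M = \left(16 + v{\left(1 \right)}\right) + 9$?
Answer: $- \frac{2241}{2} \approx -1120.5$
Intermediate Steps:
$M = 26$ ($M = \left(16 + 1\right) + 9 = 17 + 9 = 26$)
$l{\left(H,n \right)} = - \frac{5}{2}$ ($l{\left(H,n \right)} = - (\frac{9}{6} - -1) = - (9 \cdot \frac{1}{6} + 1) = - (\frac{3}{2} + 1) = \left(-1\right) \frac{5}{2} = - \frac{5}{2}$)
$- 43 M + l{\left(7,6 \right)} = \left(-43\right) 26 - \frac{5}{2} = -1118 - \frac{5}{2} = - \frac{2241}{2}$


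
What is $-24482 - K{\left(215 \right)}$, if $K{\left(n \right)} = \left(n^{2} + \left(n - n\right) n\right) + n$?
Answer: $-70922$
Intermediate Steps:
$K{\left(n \right)} = n + n^{2}$ ($K{\left(n \right)} = \left(n^{2} + 0 n\right) + n = \left(n^{2} + 0\right) + n = n^{2} + n = n + n^{2}$)
$-24482 - K{\left(215 \right)} = -24482 - 215 \left(1 + 215\right) = -24482 - 215 \cdot 216 = -24482 - 46440 = -70922$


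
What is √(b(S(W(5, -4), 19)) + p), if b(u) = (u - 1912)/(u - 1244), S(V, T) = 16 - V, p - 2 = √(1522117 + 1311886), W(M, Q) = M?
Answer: √(598279 + 168921*√2834003)/411 ≈ 41.073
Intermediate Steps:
p = 2 + √2834003 (p = 2 + √(1522117 + 1311886) = 2 + √2834003 ≈ 1685.4)
b(u) = (-1912 + u)/(-1244 + u)
√(b(S(W(5, -4), 19)) + p) = √((-1912 + (16 - 1*5))/(-1244 + (16 - 1*5)) + (2 + √2834003)) = √((-1912 + (16 - 5))/(-1244 + (16 - 5)) + (2 + √2834003)) = √((-1912 + 11)/(-1244 + 11) + (2 + √2834003)) = √(-1901/(-1233) + (2 + √2834003)) = √(-1/1233*(-1901) + (2 + √2834003)) = √(1901/1233 + (2 + √2834003)) = √(4367/1233 + √2834003)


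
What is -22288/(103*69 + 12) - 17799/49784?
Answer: -176613839/50630328 ≈ -3.4883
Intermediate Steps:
-22288/(103*69 + 12) - 17799/49784 = -22288/(7107 + 12) - 17799*1/49784 = -22288/7119 - 17799/49784 = -22288*1/7119 - 17799/49784 = -3184/1017 - 17799/49784 = -176613839/50630328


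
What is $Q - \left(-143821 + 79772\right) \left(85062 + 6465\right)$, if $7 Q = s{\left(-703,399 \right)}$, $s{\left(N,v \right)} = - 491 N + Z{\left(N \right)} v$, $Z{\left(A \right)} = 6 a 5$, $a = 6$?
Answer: $\frac{41035906754}{7} \approx 5.8623 \cdot 10^{9}$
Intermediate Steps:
$Z{\left(A \right)} = 180$ ($Z{\left(A \right)} = 6 \cdot 6 \cdot 5 = 36 \cdot 5 = 180$)
$s{\left(N,v \right)} = - 491 N + 180 v$
$Q = \frac{416993}{7}$ ($Q = \frac{\left(-491\right) \left(-703\right) + 180 \cdot 399}{7} = \frac{345173 + 71820}{7} = \frac{1}{7} \cdot 416993 = \frac{416993}{7} \approx 59570.0$)
$Q - \left(-143821 + 79772\right) \left(85062 + 6465\right) = \frac{416993}{7} - \left(-143821 + 79772\right) \left(85062 + 6465\right) = \frac{416993}{7} - \left(-64049\right) 91527 = \frac{416993}{7} - -5862212823 = \frac{416993}{7} + 5862212823 = \frac{41035906754}{7}$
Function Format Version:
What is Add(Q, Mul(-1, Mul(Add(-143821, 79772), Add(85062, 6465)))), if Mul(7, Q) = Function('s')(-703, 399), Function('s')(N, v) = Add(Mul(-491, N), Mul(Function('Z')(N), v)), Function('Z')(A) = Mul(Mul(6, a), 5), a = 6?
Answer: Rational(41035906754, 7) ≈ 5.8623e+9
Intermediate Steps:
Function('Z')(A) = 180 (Function('Z')(A) = Mul(Mul(6, 6), 5) = Mul(36, 5) = 180)
Function('s')(N, v) = Add(Mul(-491, N), Mul(180, v))
Q = Rational(416993, 7) (Q = Mul(Rational(1, 7), Add(Mul(-491, -703), Mul(180, 399))) = Mul(Rational(1, 7), Add(345173, 71820)) = Mul(Rational(1, 7), 416993) = Rational(416993, 7) ≈ 59570.)
Add(Q, Mul(-1, Mul(Add(-143821, 79772), Add(85062, 6465)))) = Add(Rational(416993, 7), Mul(-1, Mul(Add(-143821, 79772), Add(85062, 6465)))) = Add(Rational(416993, 7), Mul(-1, Mul(-64049, 91527))) = Add(Rational(416993, 7), Mul(-1, -5862212823)) = Add(Rational(416993, 7), 5862212823) = Rational(41035906754, 7)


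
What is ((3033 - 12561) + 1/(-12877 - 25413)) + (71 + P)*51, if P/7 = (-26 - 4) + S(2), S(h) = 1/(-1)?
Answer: -649934461/38290 ≈ -16974.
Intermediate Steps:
S(h) = -1
P = -217 (P = 7*((-26 - 4) - 1) = 7*(-30 - 1) = 7*(-31) = -217)
((3033 - 12561) + 1/(-12877 - 25413)) + (71 + P)*51 = ((3033 - 12561) + 1/(-12877 - 25413)) + (71 - 217)*51 = (-9528 + 1/(-38290)) - 146*51 = (-9528 - 1/38290) - 7446 = -364827121/38290 - 7446 = -649934461/38290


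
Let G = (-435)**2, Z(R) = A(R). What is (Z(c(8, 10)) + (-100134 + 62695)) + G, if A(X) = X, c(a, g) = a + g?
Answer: 151804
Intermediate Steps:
Z(R) = R
G = 189225
(Z(c(8, 10)) + (-100134 + 62695)) + G = ((8 + 10) + (-100134 + 62695)) + 189225 = (18 - 37439) + 189225 = -37421 + 189225 = 151804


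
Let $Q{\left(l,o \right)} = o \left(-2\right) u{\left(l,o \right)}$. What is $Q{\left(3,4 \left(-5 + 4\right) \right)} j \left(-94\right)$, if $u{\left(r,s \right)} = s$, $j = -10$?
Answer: $-30080$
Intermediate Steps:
$Q{\left(l,o \right)} = - 2 o^{2}$ ($Q{\left(l,o \right)} = o \left(-2\right) o = - 2 o o = - 2 o^{2}$)
$Q{\left(3,4 \left(-5 + 4\right) \right)} j \left(-94\right) = - 2 \left(4 \left(-5 + 4\right)\right)^{2} \left(-10\right) \left(-94\right) = - 2 \left(4 \left(-1\right)\right)^{2} \left(-10\right) \left(-94\right) = - 2 \left(-4\right)^{2} \left(-10\right) \left(-94\right) = \left(-2\right) 16 \left(-10\right) \left(-94\right) = \left(-32\right) \left(-10\right) \left(-94\right) = 320 \left(-94\right) = -30080$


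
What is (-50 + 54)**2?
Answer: 16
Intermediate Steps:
(-50 + 54)**2 = 4**2 = 16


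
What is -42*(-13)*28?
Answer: 15288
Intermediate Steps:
-42*(-13)*28 = 546*28 = 15288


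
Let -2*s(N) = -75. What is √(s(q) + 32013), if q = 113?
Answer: √128202/2 ≈ 179.03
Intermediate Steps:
s(N) = 75/2 (s(N) = -½*(-75) = 75/2)
√(s(q) + 32013) = √(75/2 + 32013) = √(64101/2) = √128202/2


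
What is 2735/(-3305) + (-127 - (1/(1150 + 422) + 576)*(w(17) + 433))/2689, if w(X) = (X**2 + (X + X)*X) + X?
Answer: -263563980587/931372796 ≈ -282.98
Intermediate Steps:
w(X) = X + 3*X**2 (w(X) = (X**2 + (2*X)*X) + X = (X**2 + 2*X**2) + X = 3*X**2 + X = X + 3*X**2)
2735/(-3305) + (-127 - (1/(1150 + 422) + 576)*(w(17) + 433))/2689 = 2735/(-3305) + (-127 - (1/(1150 + 422) + 576)*(17*(1 + 3*17) + 433))/2689 = 2735*(-1/3305) + (-127 - (1/1572 + 576)*(17*(1 + 51) + 433))*(1/2689) = -547/661 + (-127 - (1/1572 + 576)*(17*52 + 433))*(1/2689) = -547/661 + (-127 - 905473*(884 + 433)/1572)*(1/2689) = -547/661 + (-127 - 905473*1317/1572)*(1/2689) = -547/661 + (-127 - 1*397502647/524)*(1/2689) = -547/661 + (-127 - 397502647/524)*(1/2689) = -547/661 - 397569195/524*1/2689 = -547/661 - 397569195/1409036 = -263563980587/931372796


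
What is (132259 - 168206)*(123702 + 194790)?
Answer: -11448831924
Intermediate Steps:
(132259 - 168206)*(123702 + 194790) = -35947*318492 = -11448831924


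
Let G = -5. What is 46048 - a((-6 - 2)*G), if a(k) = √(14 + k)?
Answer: 46048 - 3*√6 ≈ 46041.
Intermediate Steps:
46048 - a((-6 - 2)*G) = 46048 - √(14 + (-6 - 2)*(-5)) = 46048 - √(14 - 8*(-5)) = 46048 - √(14 + 40) = 46048 - √54 = 46048 - 3*√6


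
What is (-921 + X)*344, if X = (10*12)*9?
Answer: 54696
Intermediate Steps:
X = 1080 (X = 120*9 = 1080)
(-921 + X)*344 = (-921 + 1080)*344 = 159*344 = 54696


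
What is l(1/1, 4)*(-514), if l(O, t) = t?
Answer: -2056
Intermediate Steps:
l(1/1, 4)*(-514) = 4*(-514) = -2056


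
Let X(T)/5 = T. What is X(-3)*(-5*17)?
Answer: 1275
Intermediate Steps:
X(T) = 5*T
X(-3)*(-5*17) = (5*(-3))*(-5*17) = -15*(-85) = 1275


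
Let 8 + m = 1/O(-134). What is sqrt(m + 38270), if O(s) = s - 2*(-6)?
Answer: sqrt(569491486)/122 ≈ 195.61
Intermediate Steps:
O(s) = 12 + s (O(s) = s + 12 = 12 + s)
m = -977/122 (m = -8 + 1/(12 - 134) = -8 + 1/(-122) = -8 - 1/122 = -977/122 ≈ -8.0082)
sqrt(m + 38270) = sqrt(-977/122 + 38270) = sqrt(4667963/122) = sqrt(569491486)/122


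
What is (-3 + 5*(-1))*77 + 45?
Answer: -571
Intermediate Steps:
(-3 + 5*(-1))*77 + 45 = (-3 - 5)*77 + 45 = -8*77 + 45 = -616 + 45 = -571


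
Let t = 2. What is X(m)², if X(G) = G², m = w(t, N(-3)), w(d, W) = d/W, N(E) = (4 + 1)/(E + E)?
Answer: 20736/625 ≈ 33.178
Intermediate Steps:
N(E) = 5/(2*E) (N(E) = 5/((2*E)) = 5*(1/(2*E)) = 5/(2*E))
m = -12/5 (m = 2/(((5/2)/(-3))) = 2/(((5/2)*(-⅓))) = 2/(-⅚) = 2*(-6/5) = -12/5 ≈ -2.4000)
X(m)² = ((-12/5)²)² = (144/25)² = 20736/625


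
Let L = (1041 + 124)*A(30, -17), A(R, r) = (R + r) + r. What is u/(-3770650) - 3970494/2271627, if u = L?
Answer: -166230637992/95172337195 ≈ -1.7466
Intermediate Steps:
A(R, r) = R + 2*r
L = -4660 (L = (1041 + 124)*(30 + 2*(-17)) = 1165*(30 - 34) = 1165*(-4) = -4660)
u = -4660
u/(-3770650) - 3970494/2271627 = -4660/(-3770650) - 3970494/2271627 = -4660*(-1/3770650) - 3970494*1/2271627 = 466/377065 - 441166/252403 = -166230637992/95172337195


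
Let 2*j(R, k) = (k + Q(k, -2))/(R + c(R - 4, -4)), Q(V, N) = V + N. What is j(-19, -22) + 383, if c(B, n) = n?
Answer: 384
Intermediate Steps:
Q(V, N) = N + V
j(R, k) = (-2 + 2*k)/(2*(-4 + R)) (j(R, k) = ((k + (-2 + k))/(R - 4))/2 = ((-2 + 2*k)/(-4 + R))/2 = (-2 + 2*k)/(2*(-4 + R)))
j(-19, -22) + 383 = (-1 - 22)/(-4 - 19) + 383 = -23/(-23) + 383 = -1/23*(-23) + 383 = 1 + 383 = 384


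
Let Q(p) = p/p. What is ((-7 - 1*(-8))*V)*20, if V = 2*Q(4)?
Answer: 40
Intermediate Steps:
Q(p) = 1
V = 2 (V = 2*1 = 2)
((-7 - 1*(-8))*V)*20 = ((-7 - 1*(-8))*2)*20 = ((-7 + 8)*2)*20 = (1*2)*20 = 2*20 = 40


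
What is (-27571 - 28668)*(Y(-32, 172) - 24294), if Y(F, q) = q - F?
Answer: 1354797510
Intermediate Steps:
(-27571 - 28668)*(Y(-32, 172) - 24294) = (-27571 - 28668)*((172 - 1*(-32)) - 24294) = -56239*((172 + 32) - 24294) = -56239*(204 - 24294) = -56239*(-24090) = 1354797510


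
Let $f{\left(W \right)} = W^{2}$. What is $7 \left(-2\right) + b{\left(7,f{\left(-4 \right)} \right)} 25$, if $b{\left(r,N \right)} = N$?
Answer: $386$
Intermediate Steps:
$7 \left(-2\right) + b{\left(7,f{\left(-4 \right)} \right)} 25 = 7 \left(-2\right) + \left(-4\right)^{2} \cdot 25 = -14 + 16 \cdot 25 = -14 + 400 = 386$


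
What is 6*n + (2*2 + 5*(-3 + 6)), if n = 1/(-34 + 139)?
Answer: 667/35 ≈ 19.057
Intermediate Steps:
n = 1/105 ≈ 0.0095238
6*n + (2*2 + 5*(-3 + 6)) = 6*(1/105) + (2*2 + 5*(-3 + 6)) = 2/35 + (4 + 5*3) = 2/35 + (4 + 15) = 2/35 + 19 = 667/35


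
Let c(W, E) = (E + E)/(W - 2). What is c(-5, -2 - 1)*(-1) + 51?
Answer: 351/7 ≈ 50.143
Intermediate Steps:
c(W, E) = 2*E/(-2 + W) (c(W, E) = (2*E)/(-2 + W) = 2*E/(-2 + W))
c(-5, -2 - 1)*(-1) + 51 = (2*(-2 - 1)/(-2 - 5))*(-1) + 51 = (2*(-3)/(-7))*(-1) + 51 = (2*(-3)*(-1/7))*(-1) + 51 = (6/7)*(-1) + 51 = -6/7 + 51 = 351/7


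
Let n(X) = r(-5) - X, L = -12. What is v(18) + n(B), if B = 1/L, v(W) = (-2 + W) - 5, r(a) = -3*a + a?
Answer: 253/12 ≈ 21.083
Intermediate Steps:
r(a) = -2*a
v(W) = -7 + W
B = -1/12 (B = 1/(-12) = -1/12 ≈ -0.083333)
n(X) = 10 - X (n(X) = -2*(-5) - X = 10 - X)
v(18) + n(B) = (-7 + 18) + (10 - 1*(-1/12)) = 11 + (10 + 1/12) = 11 + 121/12 = 253/12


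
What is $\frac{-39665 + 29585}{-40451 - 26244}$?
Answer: $\frac{2016}{13339} \approx 0.15114$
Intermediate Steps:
$\frac{-39665 + 29585}{-40451 - 26244} = - \frac{10080}{-66695} = \left(-10080\right) \left(- \frac{1}{66695}\right) = \frac{2016}{13339}$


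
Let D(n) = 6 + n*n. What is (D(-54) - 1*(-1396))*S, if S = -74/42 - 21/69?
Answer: -4309364/483 ≈ -8922.1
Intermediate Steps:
D(n) = 6 + n**2
S = -998/483 (S = -74*1/42 - 21*1/69 = -37/21 - 7/23 = -998/483 ≈ -2.0663)
(D(-54) - 1*(-1396))*S = ((6 + (-54)**2) - 1*(-1396))*(-998/483) = ((6 + 2916) + 1396)*(-998/483) = (2922 + 1396)*(-998/483) = 4318*(-998/483) = -4309364/483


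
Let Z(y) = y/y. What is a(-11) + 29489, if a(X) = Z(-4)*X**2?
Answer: 29610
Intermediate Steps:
Z(y) = 1
a(X) = X**2 (a(X) = 1*X**2 = X**2)
a(-11) + 29489 = (-11)**2 + 29489 = 121 + 29489 = 29610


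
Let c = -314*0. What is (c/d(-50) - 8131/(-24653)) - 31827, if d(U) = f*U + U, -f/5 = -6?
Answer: -784622900/24653 ≈ -31827.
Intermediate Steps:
f = 30 (f = -5*(-6) = 30)
d(U) = 31*U (d(U) = 30*U + U = 31*U)
c = 0
(c/d(-50) - 8131/(-24653)) - 31827 = (0/((31*(-50))) - 8131/(-24653)) - 31827 = (0/(-1550) - 8131*(-1/24653)) - 31827 = (0*(-1/1550) + 8131/24653) - 31827 = (0 + 8131/24653) - 31827 = 8131/24653 - 31827 = -784622900/24653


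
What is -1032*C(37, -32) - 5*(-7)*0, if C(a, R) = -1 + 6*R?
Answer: 199176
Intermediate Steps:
-1032*C(37, -32) - 5*(-7)*0 = -1032*(-1 + 6*(-32)) - 5*(-7)*0 = -1032*(-1 - 192) + 35*0 = -1032*(-193) + 0 = 199176 + 0 = 199176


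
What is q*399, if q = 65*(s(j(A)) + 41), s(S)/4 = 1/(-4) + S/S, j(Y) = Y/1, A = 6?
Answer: 1141140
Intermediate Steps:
j(Y) = Y (j(Y) = Y*1 = Y)
s(S) = 3 (s(S) = 4*(1/(-4) + S/S) = 4*(1*(-1/4) + 1) = 4*(-1/4 + 1) = 4*(3/4) = 3)
q = 2860 (q = 65*(3 + 41) = 65*44 = 2860)
q*399 = 2860*399 = 1141140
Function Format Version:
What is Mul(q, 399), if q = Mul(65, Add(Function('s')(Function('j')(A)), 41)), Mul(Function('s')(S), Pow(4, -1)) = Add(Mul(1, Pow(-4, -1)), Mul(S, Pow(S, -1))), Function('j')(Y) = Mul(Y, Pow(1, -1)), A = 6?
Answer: 1141140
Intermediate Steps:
Function('j')(Y) = Y (Function('j')(Y) = Mul(Y, 1) = Y)
Function('s')(S) = 3 (Function('s')(S) = Mul(4, Add(Mul(1, Pow(-4, -1)), Mul(S, Pow(S, -1)))) = Mul(4, Add(Mul(1, Rational(-1, 4)), 1)) = Mul(4, Add(Rational(-1, 4), 1)) = Mul(4, Rational(3, 4)) = 3)
q = 2860 (q = Mul(65, Add(3, 41)) = Mul(65, 44) = 2860)
Mul(q, 399) = Mul(2860, 399) = 1141140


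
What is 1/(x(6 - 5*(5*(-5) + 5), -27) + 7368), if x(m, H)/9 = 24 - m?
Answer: 1/6630 ≈ 0.00015083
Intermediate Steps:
x(m, H) = 216 - 9*m (x(m, H) = 9*(24 - m) = 216 - 9*m)
1/(x(6 - 5*(5*(-5) + 5), -27) + 7368) = 1/((216 - 9*(6 - 5*(5*(-5) + 5))) + 7368) = 1/((216 - 9*(6 - 5*(-25 + 5))) + 7368) = 1/((216 - 9*(6 - 5*(-20))) + 7368) = 1/((216 - 9*(6 + 100)) + 7368) = 1/((216 - 9*106) + 7368) = 1/((216 - 954) + 7368) = 1/(-738 + 7368) = 1/6630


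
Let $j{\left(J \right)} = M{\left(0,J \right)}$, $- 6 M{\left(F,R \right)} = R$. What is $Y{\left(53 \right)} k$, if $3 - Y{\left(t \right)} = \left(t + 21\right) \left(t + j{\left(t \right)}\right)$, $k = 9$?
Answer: $-29388$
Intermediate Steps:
$M{\left(F,R \right)} = - \frac{R}{6}$
$j{\left(J \right)} = - \frac{J}{6}$
$Y{\left(t \right)} = 3 - \frac{5 t \left(21 + t\right)}{6}$ ($Y{\left(t \right)} = 3 - \left(t + 21\right) \left(t - \frac{t}{6}\right) = 3 - \left(21 + t\right) \frac{5 t}{6} = 3 - \frac{5 t \left(21 + t\right)}{6}$)
$Y{\left(53 \right)} k = \left(3 - \frac{1855}{2} - \frac{5 \cdot 53^{2}}{6}\right) 9 = \left(3 - \frac{1855}{2} - \frac{14045}{6}\right) 9 = \left(- \frac{9796}{3}\right) 9 = -29388$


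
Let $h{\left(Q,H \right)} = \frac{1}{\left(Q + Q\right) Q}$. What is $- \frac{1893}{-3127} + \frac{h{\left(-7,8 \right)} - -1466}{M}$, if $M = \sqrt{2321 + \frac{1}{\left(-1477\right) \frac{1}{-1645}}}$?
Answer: $\frac{1893}{3127} + \frac{143669 \sqrt{103382826}}{48016668} \approx 31.028$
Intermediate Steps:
$h{\left(Q,H \right)} = \frac{1}{2 Q^{2}}$ ($h{\left(Q,H \right)} = \frac{1}{2 Q Q} = \frac{\frac{1}{2} \frac{1}{Q}}{Q} = \frac{1}{2 Q^{2}}$)
$M = \frac{\sqrt{103382826}}{211}$ ($M = \sqrt{2321 + \frac{1}{\left(-1477\right) \left(- \frac{1}{1645}\right)}} = \sqrt{2321 + \frac{1}{\frac{211}{235}}} = \sqrt{2321 + \frac{235}{211}} = \sqrt{\frac{489966}{211}} = \frac{\sqrt{103382826}}{211} \approx 48.188$)
$- \frac{1893}{-3127} + \frac{h{\left(-7,8 \right)} - -1466}{M} = - \frac{1893}{-3127} + \frac{\frac{1}{2 \cdot 49} - -1466}{\frac{1}{211} \sqrt{103382826}} = \left(-1893\right) \left(- \frac{1}{3127}\right) + \left(\frac{1}{2} \cdot \frac{1}{49} + 1466\right) \frac{\sqrt{103382826}}{489966} = \frac{1893}{3127} + \left(\frac{1}{98} + 1466\right) \frac{\sqrt{103382826}}{489966} = \frac{1893}{3127} + \frac{143669 \frac{\sqrt{103382826}}{489966}}{98} = \frac{1893}{3127} + \frac{143669 \sqrt{103382826}}{48016668}$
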